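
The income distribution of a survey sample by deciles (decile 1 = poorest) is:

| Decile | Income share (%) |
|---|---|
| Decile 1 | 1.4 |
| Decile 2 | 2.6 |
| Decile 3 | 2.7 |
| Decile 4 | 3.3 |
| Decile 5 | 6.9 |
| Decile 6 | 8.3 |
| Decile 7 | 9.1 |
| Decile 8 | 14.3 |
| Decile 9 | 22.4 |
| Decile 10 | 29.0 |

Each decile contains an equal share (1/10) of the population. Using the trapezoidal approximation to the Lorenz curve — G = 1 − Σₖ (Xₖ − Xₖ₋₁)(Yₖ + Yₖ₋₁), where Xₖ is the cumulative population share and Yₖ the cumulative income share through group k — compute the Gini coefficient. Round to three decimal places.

Cumulative income shares Yₖ: 0.0140, 0.0400, 0.0670, 0.1000, 0.1690, 0.2520, 0.3430, 0.4860, 0.7100, 1.0000
Σ (Xₖ−Xₖ₋₁)(Yₖ+Yₖ₋₁) = (1/10)(0.0140+0.0000) + (1/10)(0.0400+0.0140) + (1/10)(0.0670+0.0400) + (1/10)(0.1000+0.0670) + (1/10)(0.1690+0.1000) + (1/10)(0.2520+0.1690) + (1/10)(0.3430+0.2520) + (1/10)(0.4860+0.3430) + (1/10)(0.7100+0.4860) + (1/10)(1.0000+0.7100)
  = 0.0014 + 0.0054 + 0.0107 + 0.0167 + 0.0269 + 0.0421 + 0.0595 + 0.0829 + 0.1196 + 0.1710 = 0.5362
G = 1 − 0.5362 = 0.4638

0.464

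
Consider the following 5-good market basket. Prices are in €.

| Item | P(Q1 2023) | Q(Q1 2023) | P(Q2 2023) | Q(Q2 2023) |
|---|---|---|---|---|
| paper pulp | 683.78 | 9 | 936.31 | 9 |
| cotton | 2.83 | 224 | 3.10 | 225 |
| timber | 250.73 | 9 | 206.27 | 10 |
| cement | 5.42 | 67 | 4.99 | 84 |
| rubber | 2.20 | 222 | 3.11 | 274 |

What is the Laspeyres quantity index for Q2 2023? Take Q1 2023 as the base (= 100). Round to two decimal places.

Laspeyres quantity index uses base-period prices as weights.
ΣP(Q1 2023)·Q(Q2 2023) = 683.78×9 + 2.83×225 + 250.73×10 + 5.42×84 + 2.20×274 = 6154.02 + 636.75 + 2507.3 + 455.28 + 602.8 = 10356.15
ΣP(Q1 2023)·Q(Q1 2023) = 683.78×9 + 2.83×224 + 250.73×9 + 5.42×67 + 2.20×222 = 6154.02 + 633.92 + 2256.57 + 363.14 + 488.4 = 9896.05
Index = 10356.15 / 9896.05 × 100 = 104.6493

104.65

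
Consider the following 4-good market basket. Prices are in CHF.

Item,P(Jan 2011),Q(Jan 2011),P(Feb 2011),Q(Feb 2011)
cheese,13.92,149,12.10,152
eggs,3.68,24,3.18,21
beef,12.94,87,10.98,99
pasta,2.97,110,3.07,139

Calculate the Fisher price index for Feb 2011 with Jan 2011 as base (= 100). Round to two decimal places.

Laspeyres component (base-period weights):
ΣP(Feb 2011)Q(Jan 2011) = 12.10×149 + 3.18×24 + 10.98×87 + 3.07×110 = 1802.9 + 76.32 + 955.26 + 337.7 = 3172.18
ΣP(Jan 2011)Q(Jan 2011) = 13.92×149 + 3.68×24 + 12.94×87 + 2.97×110 = 2074.08 + 88.32 + 1125.78 + 326.7 = 3614.88
L = 3172.18 / 3614.88 × 100 = 87.7534
Paasche component (current-period weights):
ΣP(Feb 2011)Q(Feb 2011) = 12.10×152 + 3.18×21 + 10.98×99 + 3.07×139 = 1839.2 + 66.78 + 1087.02 + 426.73 = 3419.73
ΣP(Jan 2011)Q(Feb 2011) = 13.92×152 + 3.68×21 + 12.94×99 + 2.97×139 = 2115.84 + 77.28 + 1281.06 + 412.83 = 3887.01
P = 3419.73 / 3887.01 × 100 = 87.9784
Fisher = √(L × P) = √(87.7534 × 87.9784) = 87.8658

87.87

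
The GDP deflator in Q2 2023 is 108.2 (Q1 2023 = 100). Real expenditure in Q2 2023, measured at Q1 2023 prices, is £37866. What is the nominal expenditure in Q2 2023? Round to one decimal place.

Nominal = Real × (Index/100) = 37866 × (108.2/100)
        = 37866 × 1.082 = 40971.0120

40971.0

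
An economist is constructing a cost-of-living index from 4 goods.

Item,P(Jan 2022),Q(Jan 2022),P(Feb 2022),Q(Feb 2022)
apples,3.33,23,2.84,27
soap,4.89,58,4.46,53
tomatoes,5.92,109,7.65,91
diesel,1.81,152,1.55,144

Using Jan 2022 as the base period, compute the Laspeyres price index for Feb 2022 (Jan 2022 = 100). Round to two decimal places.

108.81

Laspeyres price index uses base-period quantities as weights.
ΣP(Feb 2022)·Q(Jan 2022) = 2.84×23 + 4.46×58 + 7.65×109 + 1.55×152 = 65.32 + 258.68 + 833.85 + 235.6 = 1393.45
ΣP(Jan 2022)·Q(Jan 2022) = 3.33×23 + 4.89×58 + 5.92×109 + 1.81×152 = 76.59 + 283.62 + 645.28 + 275.12 = 1280.61
Index = 1393.45 / 1280.61 × 100 = 108.8114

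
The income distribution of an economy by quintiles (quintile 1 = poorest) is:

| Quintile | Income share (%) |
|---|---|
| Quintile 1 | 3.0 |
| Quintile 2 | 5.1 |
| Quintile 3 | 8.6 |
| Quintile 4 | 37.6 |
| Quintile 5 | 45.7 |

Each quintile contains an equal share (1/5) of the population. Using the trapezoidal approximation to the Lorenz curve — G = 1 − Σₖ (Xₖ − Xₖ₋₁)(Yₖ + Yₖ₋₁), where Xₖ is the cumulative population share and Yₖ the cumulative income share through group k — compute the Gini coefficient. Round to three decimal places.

Cumulative income shares Yₖ: 0.0300, 0.0810, 0.1670, 0.5430, 1.0000
Σ (Xₖ−Xₖ₋₁)(Yₖ+Yₖ₋₁) = (1/5)(0.0300+0.0000) + (1/5)(0.0810+0.0300) + (1/5)(0.1670+0.0810) + (1/5)(0.5430+0.1670) + (1/5)(1.0000+0.5430)
  = 0.0060 + 0.0222 + 0.0496 + 0.1420 + 0.3086 = 0.5284
G = 1 − 0.5284 = 0.4716

0.472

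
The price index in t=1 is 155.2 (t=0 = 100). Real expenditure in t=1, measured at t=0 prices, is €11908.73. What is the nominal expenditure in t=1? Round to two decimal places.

Nominal = Real × (Index/100) = 11908.73 × (155.2/100)
        = 11908.73 × 1.552 = 18482.3490

18482.35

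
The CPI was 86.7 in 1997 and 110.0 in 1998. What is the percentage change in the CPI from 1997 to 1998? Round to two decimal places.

Change = (110.0 − 86.7) / 86.7 × 100
       = 23.3 / 86.7 × 100 = 26.8743%

26.87%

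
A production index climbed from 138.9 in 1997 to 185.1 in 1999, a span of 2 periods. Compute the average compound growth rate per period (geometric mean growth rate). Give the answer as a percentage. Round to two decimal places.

Growth factor = (185.1/138.9)^(1/2) = (1.332613)^(1/2) = 1.154389
Growth rate = 1.154389 − 1 = 0.154389 = 15.4389%

15.44%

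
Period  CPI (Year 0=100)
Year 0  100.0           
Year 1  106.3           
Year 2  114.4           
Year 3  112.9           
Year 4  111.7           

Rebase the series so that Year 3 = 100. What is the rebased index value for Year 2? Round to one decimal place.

Rebased(Year 2) = 114.4 / 112.9 × 100 = 101.3286

101.3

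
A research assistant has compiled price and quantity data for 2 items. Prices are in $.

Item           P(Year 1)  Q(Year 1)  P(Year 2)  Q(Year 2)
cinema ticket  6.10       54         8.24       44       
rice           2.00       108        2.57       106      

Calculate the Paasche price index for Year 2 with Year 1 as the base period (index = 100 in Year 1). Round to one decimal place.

132.2

Paasche price index uses current-period quantities as weights.
ΣP(Year 2)·Q(Year 2) = 8.24×44 + 2.57×106 = 362.56 + 272.42 = 634.98
ΣP(Year 1)·Q(Year 2) = 6.10×44 + 2.00×106 = 268.4 + 212 = 480.4
Index = 634.98 / 480.4 × 100 = 132.1774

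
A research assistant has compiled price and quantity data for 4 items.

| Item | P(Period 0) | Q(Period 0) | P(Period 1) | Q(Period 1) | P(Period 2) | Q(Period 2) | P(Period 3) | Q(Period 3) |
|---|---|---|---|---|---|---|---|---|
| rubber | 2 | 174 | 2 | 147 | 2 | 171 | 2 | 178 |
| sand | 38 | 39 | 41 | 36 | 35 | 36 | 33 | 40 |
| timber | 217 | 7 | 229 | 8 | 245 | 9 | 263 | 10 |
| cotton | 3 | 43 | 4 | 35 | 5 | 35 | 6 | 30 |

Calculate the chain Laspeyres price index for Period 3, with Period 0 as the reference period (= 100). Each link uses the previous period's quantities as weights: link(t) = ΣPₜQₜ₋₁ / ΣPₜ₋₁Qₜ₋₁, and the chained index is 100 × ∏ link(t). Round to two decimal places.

108.81

Link Period 0→Period 1:
ΣP(Period 1)Q(Period 0) = 2×174 + 41×39 + 229×7 + 4×43 = 348 + 1599 + 1603 + 172 = 3722
ΣP(Period 0)Q(Period 0) = 2×174 + 38×39 + 217×7 + 3×43 = 348 + 1482 + 1519 + 129 = 3478
link = 3722/3478 = 1.070155
Link Period 1→Period 2:
ΣP(Period 2)Q(Period 1) = 2×147 + 35×36 + 245×8 + 5×35 = 294 + 1260 + 1960 + 175 = 3689
ΣP(Period 1)Q(Period 1) = 2×147 + 41×36 + 229×8 + 4×35 = 294 + 1476 + 1832 + 140 = 3742
link = 3689/3742 = 0.985836
Link Period 2→Period 3:
ΣP(Period 3)Q(Period 2) = 2×171 + 33×36 + 263×9 + 6×35 = 342 + 1188 + 2367 + 210 = 4107
ΣP(Period 2)Q(Period 2) = 2×171 + 35×36 + 245×9 + 5×35 = 342 + 1260 + 2205 + 175 = 3982
link = 4107/3982 = 1.031391
Chained index = 100 × 1.070155 × 0.985836 × 1.031391 = 108.8116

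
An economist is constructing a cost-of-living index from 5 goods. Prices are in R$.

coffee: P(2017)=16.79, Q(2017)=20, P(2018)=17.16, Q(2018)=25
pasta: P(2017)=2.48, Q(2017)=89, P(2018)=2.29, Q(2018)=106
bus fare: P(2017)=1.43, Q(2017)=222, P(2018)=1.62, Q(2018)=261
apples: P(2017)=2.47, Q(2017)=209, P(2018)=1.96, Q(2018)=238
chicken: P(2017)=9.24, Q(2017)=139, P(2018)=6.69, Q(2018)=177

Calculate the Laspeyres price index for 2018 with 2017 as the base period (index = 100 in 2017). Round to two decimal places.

83.98

Laspeyres price index uses base-period quantities as weights.
ΣP(2018)·Q(2017) = 17.16×20 + 2.29×89 + 1.62×222 + 1.96×209 + 6.69×139 = 343.2 + 203.81 + 359.64 + 409.64 + 929.91 = 2246.2
ΣP(2017)·Q(2017) = 16.79×20 + 2.48×89 + 1.43×222 + 2.47×209 + 9.24×139 = 335.8 + 220.72 + 317.46 + 516.23 + 1284.36 = 2674.57
Index = 2246.2 / 2674.57 × 100 = 83.9836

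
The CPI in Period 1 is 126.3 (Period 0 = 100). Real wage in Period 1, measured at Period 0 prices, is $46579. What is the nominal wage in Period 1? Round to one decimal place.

Nominal = Real × (Index/100) = 46579 × (126.3/100)
        = 46579 × 1.263 = 58829.2770

58829.3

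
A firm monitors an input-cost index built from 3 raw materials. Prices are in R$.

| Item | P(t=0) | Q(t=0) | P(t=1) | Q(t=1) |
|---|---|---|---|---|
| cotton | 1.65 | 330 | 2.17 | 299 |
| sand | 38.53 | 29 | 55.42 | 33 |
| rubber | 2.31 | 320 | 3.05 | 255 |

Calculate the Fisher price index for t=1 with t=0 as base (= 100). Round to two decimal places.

Laspeyres component (base-period weights):
ΣP(t=1)Q(t=0) = 2.17×330 + 55.42×29 + 3.05×320 = 716.1 + 1607.18 + 976 = 3299.28
ΣP(t=0)Q(t=0) = 1.65×330 + 38.53×29 + 2.31×320 = 544.5 + 1117.37 + 739.2 = 2401.07
L = 3299.28 / 2401.07 × 100 = 137.4087
Paasche component (current-period weights):
ΣP(t=1)Q(t=1) = 2.17×299 + 55.42×33 + 3.05×255 = 648.83 + 1828.86 + 777.75 = 3255.44
ΣP(t=0)Q(t=1) = 1.65×299 + 38.53×33 + 2.31×255 = 493.35 + 1271.49 + 589.05 = 2353.89
P = 3255.44 / 2353.89 × 100 = 138.3004
Fisher = √(L × P) = √(137.4087 × 138.3004) = 137.8539

137.85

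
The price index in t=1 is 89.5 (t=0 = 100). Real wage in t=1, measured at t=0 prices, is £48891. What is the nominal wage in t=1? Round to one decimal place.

Nominal = Real × (Index/100) = 48891 × (89.5/100)
        = 48891 × 0.895 = 43757.4450

43757.4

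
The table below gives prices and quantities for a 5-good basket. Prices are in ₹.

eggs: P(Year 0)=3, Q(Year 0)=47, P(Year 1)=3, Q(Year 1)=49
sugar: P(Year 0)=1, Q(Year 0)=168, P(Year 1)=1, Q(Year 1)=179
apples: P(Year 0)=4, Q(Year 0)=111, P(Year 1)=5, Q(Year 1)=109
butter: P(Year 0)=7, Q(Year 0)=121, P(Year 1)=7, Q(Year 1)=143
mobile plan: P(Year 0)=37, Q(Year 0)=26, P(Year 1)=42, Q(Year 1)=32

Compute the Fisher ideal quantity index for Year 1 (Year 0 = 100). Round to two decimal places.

Laspeyres component (base-period weights):
ΣP(Year 0)Q(Year 1) = 3×49 + 1×179 + 4×109 + 7×143 + 37×32 = 147 + 179 + 436 + 1001 + 1184 = 2947
ΣP(Year 0)Q(Year 0) = 3×47 + 1×168 + 4×111 + 7×121 + 37×26 = 141 + 168 + 444 + 847 + 962 = 2562
L = 2947 / 2562 × 100 = 115.0273
Paasche component (current-period weights):
ΣP(Year 1)Q(Year 1) = 3×49 + 1×179 + 5×109 + 7×143 + 42×32 = 147 + 179 + 545 + 1001 + 1344 = 3216
ΣP(Year 1)Q(Year 0) = 3×47 + 1×168 + 5×111 + 7×121 + 42×26 = 141 + 168 + 555 + 847 + 1092 = 2803
P = 3216 / 2803 × 100 = 114.7342
Fisher = √(L × P) = √(115.0273 × 114.7342) = 114.8807

114.88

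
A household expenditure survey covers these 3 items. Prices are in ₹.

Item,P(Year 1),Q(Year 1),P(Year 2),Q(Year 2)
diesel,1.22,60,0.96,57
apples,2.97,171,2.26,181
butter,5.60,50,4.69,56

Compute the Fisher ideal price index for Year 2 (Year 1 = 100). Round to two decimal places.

Laspeyres component (base-period weights):
ΣP(Year 2)Q(Year 1) = 0.96×60 + 2.26×171 + 4.69×50 = 57.6 + 386.46 + 234.5 = 678.56
ΣP(Year 1)Q(Year 1) = 1.22×60 + 2.97×171 + 5.60×50 = 73.2 + 507.87 + 280 = 861.07
L = 678.56 / 861.07 × 100 = 78.8043
Paasche component (current-period weights):
ΣP(Year 2)Q(Year 2) = 0.96×57 + 2.26×181 + 4.69×56 = 54.72 + 409.06 + 262.64 = 726.42
ΣP(Year 1)Q(Year 2) = 1.22×57 + 2.97×181 + 5.60×56 = 69.54 + 537.57 + 313.6 = 920.71
P = 726.42 / 920.71 × 100 = 78.8978
Fisher = √(L × P) = √(78.8043 × 78.8978) = 78.8510

78.85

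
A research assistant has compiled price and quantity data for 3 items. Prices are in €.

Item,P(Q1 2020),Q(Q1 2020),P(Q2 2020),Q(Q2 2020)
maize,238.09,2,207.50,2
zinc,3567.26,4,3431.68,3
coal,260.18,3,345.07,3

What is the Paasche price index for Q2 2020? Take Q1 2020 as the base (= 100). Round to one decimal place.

98.2

Paasche price index uses current-period quantities as weights.
ΣP(Q2 2020)·Q(Q2 2020) = 207.50×2 + 3431.68×3 + 345.07×3 = 415 + 10295.04 + 1035.21 = 11745.25
ΣP(Q1 2020)·Q(Q2 2020) = 238.09×2 + 3567.26×3 + 260.18×3 = 476.18 + 10701.78 + 780.54 = 11958.5
Index = 11745.25 / 11958.5 × 100 = 98.2167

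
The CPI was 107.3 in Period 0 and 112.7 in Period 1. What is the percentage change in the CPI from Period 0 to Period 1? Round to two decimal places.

Change = (112.7 − 107.3) / 107.3 × 100
       = 5.4 / 107.3 × 100 = 5.0326%

5.03%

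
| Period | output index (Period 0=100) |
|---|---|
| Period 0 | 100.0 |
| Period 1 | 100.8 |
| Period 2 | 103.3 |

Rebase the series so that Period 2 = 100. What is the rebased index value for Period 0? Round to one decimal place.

96.8

Rebased(Period 0) = 100.0 / 103.3 × 100 = 96.8054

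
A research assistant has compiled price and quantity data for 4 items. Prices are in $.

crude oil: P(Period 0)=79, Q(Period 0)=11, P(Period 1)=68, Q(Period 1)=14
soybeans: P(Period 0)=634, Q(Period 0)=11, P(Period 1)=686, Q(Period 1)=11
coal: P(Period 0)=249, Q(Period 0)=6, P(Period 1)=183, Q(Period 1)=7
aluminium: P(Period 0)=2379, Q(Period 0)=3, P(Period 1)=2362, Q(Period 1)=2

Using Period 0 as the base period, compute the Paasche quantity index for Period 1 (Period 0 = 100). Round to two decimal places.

Paasche quantity index uses current-period prices as weights.
ΣP(Period 1)·Q(Period 1) = 68×14 + 686×11 + 183×7 + 2362×2 = 952 + 7546 + 1281 + 4724 = 14503
ΣP(Period 1)·Q(Period 0) = 68×11 + 686×11 + 183×6 + 2362×3 = 748 + 7546 + 1098 + 7086 = 16478
Index = 14503 / 16478 × 100 = 88.0143

88.01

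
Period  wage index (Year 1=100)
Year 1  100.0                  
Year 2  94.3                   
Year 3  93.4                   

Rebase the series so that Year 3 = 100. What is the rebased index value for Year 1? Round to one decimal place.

Rebased(Year 1) = 100.0 / 93.4 × 100 = 107.0664

107.1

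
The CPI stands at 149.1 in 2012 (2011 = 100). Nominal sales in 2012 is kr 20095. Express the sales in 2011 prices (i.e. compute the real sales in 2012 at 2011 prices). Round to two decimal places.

Real = Nominal ÷ (Index/100) = 20095 ÷ (149.1/100)
     = 20095 ÷ 1.491 = 13477.5319

13477.53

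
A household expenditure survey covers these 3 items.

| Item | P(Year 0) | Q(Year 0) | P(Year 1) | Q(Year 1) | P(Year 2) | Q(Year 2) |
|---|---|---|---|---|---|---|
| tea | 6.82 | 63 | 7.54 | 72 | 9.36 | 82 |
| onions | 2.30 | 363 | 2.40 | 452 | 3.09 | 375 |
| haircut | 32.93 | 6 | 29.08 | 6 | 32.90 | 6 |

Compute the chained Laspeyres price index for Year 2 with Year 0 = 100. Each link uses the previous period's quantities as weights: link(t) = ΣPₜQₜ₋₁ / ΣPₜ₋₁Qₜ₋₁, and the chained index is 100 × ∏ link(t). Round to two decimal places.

Link Year 0→Year 1:
ΣP(Year 1)Q(Year 0) = 7.54×63 + 2.40×363 + 29.08×6 = 475.02 + 871.2 + 174.48 = 1520.7
ΣP(Year 0)Q(Year 0) = 6.82×63 + 2.30×363 + 32.93×6 = 429.66 + 834.9 + 197.58 = 1462.14
link = 1520.7/1462.14 = 1.040051
Link Year 1→Year 2:
ΣP(Year 2)Q(Year 1) = 9.36×72 + 3.09×452 + 32.90×6 = 673.92 + 1396.68 + 197.4 = 2268
ΣP(Year 1)Q(Year 1) = 7.54×72 + 2.40×452 + 29.08×6 = 542.88 + 1084.8 + 174.48 = 1802.16
link = 2268/1802.16 = 1.258490
Chained index = 100 × 1.040051 × 1.258490 = 130.8893

130.89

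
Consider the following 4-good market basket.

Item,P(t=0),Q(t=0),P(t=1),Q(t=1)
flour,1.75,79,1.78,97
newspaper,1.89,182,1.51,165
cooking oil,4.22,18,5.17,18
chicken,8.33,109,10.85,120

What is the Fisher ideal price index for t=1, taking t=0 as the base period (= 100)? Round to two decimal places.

Laspeyres component (base-period weights):
ΣP(t=1)Q(t=0) = 1.78×79 + 1.51×182 + 5.17×18 + 10.85×109 = 140.62 + 274.82 + 93.06 + 1182.65 = 1691.15
ΣP(t=0)Q(t=0) = 1.75×79 + 1.89×182 + 4.22×18 + 8.33×109 = 138.25 + 343.98 + 75.96 + 907.97 = 1466.16
L = 1691.15 / 1466.16 × 100 = 115.3455
Paasche component (current-period weights):
ΣP(t=1)Q(t=1) = 1.78×97 + 1.51×165 + 5.17×18 + 10.85×120 = 172.66 + 249.15 + 93.06 + 1302 = 1816.87
ΣP(t=0)Q(t=1) = 1.75×97 + 1.89×165 + 4.22×18 + 8.33×120 = 169.75 + 311.85 + 75.96 + 999.6 = 1557.16
P = 1816.87 / 1557.16 × 100 = 116.6784
Fisher = √(L × P) = √(115.3455 × 116.6784) = 116.0101

116.01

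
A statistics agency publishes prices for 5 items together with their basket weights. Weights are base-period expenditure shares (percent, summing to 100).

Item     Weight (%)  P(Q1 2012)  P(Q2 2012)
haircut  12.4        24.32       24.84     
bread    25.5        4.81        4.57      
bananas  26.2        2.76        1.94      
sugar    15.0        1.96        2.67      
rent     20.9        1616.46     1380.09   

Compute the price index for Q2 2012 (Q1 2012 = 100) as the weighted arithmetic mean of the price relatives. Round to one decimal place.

haircut: 12.4 × (24.84/24.32) = 12.4 × 1.021382 = 12.6651
bread: 25.5 × (4.57/4.81) = 25.5 × 0.950104 = 24.2277
bananas: 26.2 × (1.94/2.76) = 26.2 × 0.702899 = 18.4159
sugar: 15.0 × (2.67/1.96) = 15.0 × 1.362245 = 20.4337
rent: 20.9 × (1380.09/1616.46) = 20.9 × 0.853773 = 17.8439
Index = Σ wᵢ·(p₁ᵢ/p₀ᵢ) = 12.6651 + 24.2277 + 18.4159 + 20.4337 + 17.8439 = 93.5863

93.6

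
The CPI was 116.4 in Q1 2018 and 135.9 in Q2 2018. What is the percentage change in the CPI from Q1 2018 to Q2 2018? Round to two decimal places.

16.75%

Change = (135.9 − 116.4) / 116.4 × 100
       = 19.5 / 116.4 × 100 = 16.7526%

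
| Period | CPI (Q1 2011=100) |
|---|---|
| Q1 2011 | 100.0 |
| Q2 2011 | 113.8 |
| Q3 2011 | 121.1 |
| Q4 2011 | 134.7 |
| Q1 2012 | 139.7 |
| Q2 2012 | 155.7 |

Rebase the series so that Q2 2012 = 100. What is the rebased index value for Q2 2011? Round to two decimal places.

73.09

Rebased(Q2 2011) = 113.8 / 155.7 × 100 = 73.0893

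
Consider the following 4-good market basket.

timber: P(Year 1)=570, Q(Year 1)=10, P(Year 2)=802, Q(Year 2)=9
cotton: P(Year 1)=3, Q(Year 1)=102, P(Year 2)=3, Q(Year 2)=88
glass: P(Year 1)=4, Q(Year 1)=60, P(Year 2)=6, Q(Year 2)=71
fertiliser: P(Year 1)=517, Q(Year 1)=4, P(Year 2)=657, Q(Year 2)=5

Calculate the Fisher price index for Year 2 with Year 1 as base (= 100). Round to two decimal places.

Laspeyres component (base-period weights):
ΣP(Year 2)Q(Year 1) = 802×10 + 3×102 + 6×60 + 657×4 = 8020 + 306 + 360 + 2628 = 11314
ΣP(Year 1)Q(Year 1) = 570×10 + 3×102 + 4×60 + 517×4 = 5700 + 306 + 240 + 2068 = 8314
L = 11314 / 8314 × 100 = 136.0837
Paasche component (current-period weights):
ΣP(Year 2)Q(Year 2) = 802×9 + 3×88 + 6×71 + 657×5 = 7218 + 264 + 426 + 3285 = 11193
ΣP(Year 1)Q(Year 2) = 570×9 + 3×88 + 4×71 + 517×5 = 5130 + 264 + 284 + 2585 = 8263
P = 11193 / 8263 × 100 = 135.4593
Fisher = √(L × P) = √(136.0837 × 135.4593) = 135.7711

135.77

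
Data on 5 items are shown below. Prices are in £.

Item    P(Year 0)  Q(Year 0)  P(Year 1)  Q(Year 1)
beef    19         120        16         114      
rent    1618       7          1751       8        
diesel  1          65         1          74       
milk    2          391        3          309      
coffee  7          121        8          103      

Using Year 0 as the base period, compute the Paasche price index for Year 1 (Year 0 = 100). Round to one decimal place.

Paasche price index uses current-period quantities as weights.
ΣP(Year 1)·Q(Year 1) = 16×114 + 1751×8 + 1×74 + 3×309 + 8×103 = 1824 + 14008 + 74 + 927 + 824 = 17657
ΣP(Year 0)·Q(Year 1) = 19×114 + 1618×8 + 1×74 + 2×309 + 7×103 = 2166 + 12944 + 74 + 618 + 721 = 16523
Index = 17657 / 16523 × 100 = 106.8632

106.9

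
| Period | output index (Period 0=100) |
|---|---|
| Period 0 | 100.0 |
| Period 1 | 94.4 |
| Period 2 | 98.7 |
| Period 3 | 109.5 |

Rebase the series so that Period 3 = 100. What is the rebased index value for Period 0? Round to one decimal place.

91.3

Rebased(Period 0) = 100.0 / 109.5 × 100 = 91.3242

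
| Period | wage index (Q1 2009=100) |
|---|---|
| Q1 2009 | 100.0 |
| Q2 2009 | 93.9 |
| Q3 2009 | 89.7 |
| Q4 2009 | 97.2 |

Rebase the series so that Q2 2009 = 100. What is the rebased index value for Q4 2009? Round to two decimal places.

103.51

Rebased(Q4 2009) = 97.2 / 93.9 × 100 = 103.5144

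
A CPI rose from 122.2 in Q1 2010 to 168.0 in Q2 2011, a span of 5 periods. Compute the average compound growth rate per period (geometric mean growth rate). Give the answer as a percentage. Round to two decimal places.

Growth factor = (168.0/122.2)^(1/5) = (1.374795)^(1/5) = 1.065731
Growth rate = 1.065731 − 1 = 0.065731 = 6.5731%

6.57%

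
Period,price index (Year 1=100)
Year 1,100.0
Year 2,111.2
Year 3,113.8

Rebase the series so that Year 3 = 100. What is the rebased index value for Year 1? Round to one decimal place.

Rebased(Year 1) = 100.0 / 113.8 × 100 = 87.8735

87.9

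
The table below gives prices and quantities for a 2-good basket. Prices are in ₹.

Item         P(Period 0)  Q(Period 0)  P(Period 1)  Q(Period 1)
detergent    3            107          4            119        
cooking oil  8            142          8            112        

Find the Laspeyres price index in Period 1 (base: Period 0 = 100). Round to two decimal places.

107.34

Laspeyres price index uses base-period quantities as weights.
ΣP(Period 1)·Q(Period 0) = 4×107 + 8×142 = 428 + 1136 = 1564
ΣP(Period 0)·Q(Period 0) = 3×107 + 8×142 = 321 + 1136 = 1457
Index = 1564 / 1457 × 100 = 107.3439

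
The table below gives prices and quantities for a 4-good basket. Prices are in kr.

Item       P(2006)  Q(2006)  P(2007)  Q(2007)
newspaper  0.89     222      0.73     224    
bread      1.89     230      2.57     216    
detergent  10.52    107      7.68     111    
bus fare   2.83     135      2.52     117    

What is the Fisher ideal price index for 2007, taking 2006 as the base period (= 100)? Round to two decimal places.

89.04

Laspeyres component (base-period weights):
ΣP(2007)Q(2006) = 0.73×222 + 2.57×230 + 7.68×107 + 2.52×135 = 162.06 + 591.1 + 821.76 + 340.2 = 1915.12
ΣP(2006)Q(2006) = 0.89×222 + 1.89×230 + 10.52×107 + 2.83×135 = 197.58 + 434.7 + 1125.64 + 382.05 = 2139.97
L = 1915.12 / 2139.97 × 100 = 89.4928
Paasche component (current-period weights):
ΣP(2007)Q(2007) = 0.73×224 + 2.57×216 + 7.68×111 + 2.52×117 = 163.52 + 555.12 + 852.48 + 294.84 = 1865.96
ΣP(2006)Q(2007) = 0.89×224 + 1.89×216 + 10.52×111 + 2.83×117 = 199.36 + 408.24 + 1167.72 + 331.11 = 2106.43
P = 1865.96 / 2106.43 × 100 = 88.5840
Fisher = √(L × P) = √(89.4928 × 88.5840) = 89.0373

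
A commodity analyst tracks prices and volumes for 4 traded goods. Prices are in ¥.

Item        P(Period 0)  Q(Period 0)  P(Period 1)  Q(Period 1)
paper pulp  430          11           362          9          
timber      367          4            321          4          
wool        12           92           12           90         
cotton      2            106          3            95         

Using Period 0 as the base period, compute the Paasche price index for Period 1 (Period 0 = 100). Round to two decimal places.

Paasche price index uses current-period quantities as weights.
ΣP(Period 1)·Q(Period 1) = 362×9 + 321×4 + 12×90 + 3×95 = 3258 + 1284 + 1080 + 285 = 5907
ΣP(Period 0)·Q(Period 1) = 430×9 + 367×4 + 12×90 + 2×95 = 3870 + 1468 + 1080 + 190 = 6608
Index = 5907 / 6608 × 100 = 89.3916

89.39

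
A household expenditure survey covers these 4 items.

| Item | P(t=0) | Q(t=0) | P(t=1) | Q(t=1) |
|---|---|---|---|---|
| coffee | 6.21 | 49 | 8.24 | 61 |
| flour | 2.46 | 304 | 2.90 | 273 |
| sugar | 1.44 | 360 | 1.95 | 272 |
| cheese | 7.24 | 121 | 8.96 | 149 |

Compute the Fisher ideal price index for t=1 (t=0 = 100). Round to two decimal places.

125.45

Laspeyres component (base-period weights):
ΣP(t=1)Q(t=0) = 8.24×49 + 2.90×304 + 1.95×360 + 8.96×121 = 403.76 + 881.6 + 702 + 1084.16 = 3071.52
ΣP(t=0)Q(t=0) = 6.21×49 + 2.46×304 + 1.44×360 + 7.24×121 = 304.29 + 747.84 + 518.4 + 876.04 = 2446.57
L = 3071.52 / 2446.57 × 100 = 125.5439
Paasche component (current-period weights):
ΣP(t=1)Q(t=1) = 8.24×61 + 2.90×273 + 1.95×272 + 8.96×149 = 502.64 + 791.7 + 530.4 + 1335.04 = 3159.78
ΣP(t=0)Q(t=1) = 6.21×61 + 2.46×273 + 1.44×272 + 7.24×149 = 378.81 + 671.58 + 391.68 + 1078.76 = 2520.83
P = 3159.78 / 2520.83 × 100 = 125.3468
Fisher = √(L × P) = √(125.5439 × 125.3468) = 125.4453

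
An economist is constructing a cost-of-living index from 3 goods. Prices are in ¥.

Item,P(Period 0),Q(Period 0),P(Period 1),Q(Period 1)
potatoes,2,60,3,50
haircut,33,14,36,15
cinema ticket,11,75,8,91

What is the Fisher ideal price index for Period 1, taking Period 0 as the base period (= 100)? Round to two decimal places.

Laspeyres component (base-period weights):
ΣP(Period 1)Q(Period 0) = 3×60 + 36×14 + 8×75 = 180 + 504 + 600 = 1284
ΣP(Period 0)Q(Period 0) = 2×60 + 33×14 + 11×75 = 120 + 462 + 825 = 1407
L = 1284 / 1407 × 100 = 91.2580
Paasche component (current-period weights):
ΣP(Period 1)Q(Period 1) = 3×50 + 36×15 + 8×91 = 150 + 540 + 728 = 1418
ΣP(Period 0)Q(Period 1) = 2×50 + 33×15 + 11×91 = 100 + 495 + 1001 = 1596
P = 1418 / 1596 × 100 = 88.8471
Fisher = √(L × P) = √(91.2580 × 88.8471) = 90.0445

90.04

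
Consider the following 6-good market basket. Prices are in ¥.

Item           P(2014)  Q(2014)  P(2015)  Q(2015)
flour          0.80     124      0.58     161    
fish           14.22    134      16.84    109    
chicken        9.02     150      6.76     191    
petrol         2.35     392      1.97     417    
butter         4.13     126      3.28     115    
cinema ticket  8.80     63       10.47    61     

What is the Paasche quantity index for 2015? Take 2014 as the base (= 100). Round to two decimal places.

Paasche quantity index uses current-period prices as weights.
ΣP(2015)·Q(2015) = 0.58×161 + 16.84×109 + 6.76×191 + 1.97×417 + 3.28×115 + 10.47×61 = 93.38 + 1835.56 + 1291.16 + 821.49 + 377.2 + 638.67 = 5057.46
ΣP(2015)·Q(2014) = 0.58×124 + 16.84×134 + 6.76×150 + 1.97×392 + 3.28×126 + 10.47×63 = 71.92 + 2256.56 + 1014 + 772.24 + 413.28 + 659.61 = 5187.61
Index = 5057.46 / 5187.61 × 100 = 97.4911

97.49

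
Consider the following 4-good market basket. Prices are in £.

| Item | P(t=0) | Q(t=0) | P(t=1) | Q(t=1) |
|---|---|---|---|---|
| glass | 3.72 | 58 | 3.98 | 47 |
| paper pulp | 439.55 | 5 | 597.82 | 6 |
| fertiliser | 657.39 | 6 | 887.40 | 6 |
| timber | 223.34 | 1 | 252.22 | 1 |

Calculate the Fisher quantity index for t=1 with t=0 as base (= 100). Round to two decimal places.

Laspeyres component (base-period weights):
ΣP(t=0)Q(t=1) = 3.72×47 + 439.55×6 + 657.39×6 + 223.34×1 = 174.84 + 2637.3 + 3944.34 + 223.34 = 6979.82
ΣP(t=0)Q(t=0) = 3.72×58 + 439.55×5 + 657.39×6 + 223.34×1 = 215.76 + 2197.75 + 3944.34 + 223.34 = 6581.19
L = 6979.82 / 6581.19 × 100 = 106.0571
Paasche component (current-period weights):
ΣP(t=1)Q(t=1) = 3.98×47 + 597.82×6 + 887.40×6 + 252.22×1 = 187.06 + 3586.92 + 5324.4 + 252.22 = 9350.6
ΣP(t=1)Q(t=0) = 3.98×58 + 597.82×5 + 887.40×6 + 252.22×1 = 230.84 + 2989.1 + 5324.4 + 252.22 = 8796.56
P = 9350.6 / 8796.56 × 100 = 106.2984
Fisher = √(L × P) = √(106.0571 × 106.2984) = 106.1777

106.18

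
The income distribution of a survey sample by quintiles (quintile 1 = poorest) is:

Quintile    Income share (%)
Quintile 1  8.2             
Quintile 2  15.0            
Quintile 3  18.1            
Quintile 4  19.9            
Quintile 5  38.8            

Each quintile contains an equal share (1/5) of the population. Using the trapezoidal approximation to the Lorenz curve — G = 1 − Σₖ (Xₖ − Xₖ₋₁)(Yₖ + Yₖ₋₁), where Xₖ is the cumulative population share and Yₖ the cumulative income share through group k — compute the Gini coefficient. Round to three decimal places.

Cumulative income shares Yₖ: 0.0820, 0.2320, 0.4130, 0.6120, 1.0000
Σ (Xₖ−Xₖ₋₁)(Yₖ+Yₖ₋₁) = (1/5)(0.0820+0.0000) + (1/5)(0.2320+0.0820) + (1/5)(0.4130+0.2320) + (1/5)(0.6120+0.4130) + (1/5)(1.0000+0.6120)
  = 0.0164 + 0.0628 + 0.1290 + 0.2050 + 0.3224 = 0.7356
G = 1 − 0.7356 = 0.2644

0.264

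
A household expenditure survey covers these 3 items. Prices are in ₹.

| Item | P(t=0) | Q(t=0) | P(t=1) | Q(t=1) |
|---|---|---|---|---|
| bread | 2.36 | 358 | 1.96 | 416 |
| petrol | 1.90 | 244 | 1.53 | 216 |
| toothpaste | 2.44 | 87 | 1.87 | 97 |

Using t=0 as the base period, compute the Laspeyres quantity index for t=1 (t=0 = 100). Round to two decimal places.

107.11

Laspeyres quantity index uses base-period prices as weights.
ΣP(t=0)·Q(t=1) = 2.36×416 + 1.90×216 + 2.44×97 = 981.76 + 410.4 + 236.68 = 1628.84
ΣP(t=0)·Q(t=0) = 2.36×358 + 1.90×244 + 2.44×87 = 844.88 + 463.6 + 212.28 = 1520.76
Index = 1628.84 / 1520.76 × 100 = 107.1070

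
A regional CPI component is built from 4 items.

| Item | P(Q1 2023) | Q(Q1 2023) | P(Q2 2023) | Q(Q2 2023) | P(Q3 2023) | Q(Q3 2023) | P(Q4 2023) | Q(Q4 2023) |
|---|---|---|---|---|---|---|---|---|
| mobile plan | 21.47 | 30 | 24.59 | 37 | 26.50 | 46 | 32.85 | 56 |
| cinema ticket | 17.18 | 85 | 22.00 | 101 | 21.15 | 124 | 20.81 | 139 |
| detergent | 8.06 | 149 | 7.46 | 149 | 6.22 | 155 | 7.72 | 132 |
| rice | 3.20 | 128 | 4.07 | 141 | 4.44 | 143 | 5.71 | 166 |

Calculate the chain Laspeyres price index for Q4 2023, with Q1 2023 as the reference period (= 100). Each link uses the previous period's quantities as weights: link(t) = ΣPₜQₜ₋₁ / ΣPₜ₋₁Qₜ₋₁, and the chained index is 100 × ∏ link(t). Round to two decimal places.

Link Q1 2023→Q2 2023:
ΣP(Q2 2023)Q(Q1 2023) = 24.59×30 + 22.00×85 + 7.46×149 + 4.07×128 = 737.7 + 1870 + 1111.54 + 520.96 = 4240.2
ΣP(Q1 2023)Q(Q1 2023) = 21.47×30 + 17.18×85 + 8.06×149 + 3.20×128 = 644.1 + 1460.3 + 1200.94 + 409.6 = 3714.94
link = 4240.2/3714.94 = 1.141391
Link Q2 2023→Q3 2023:
ΣP(Q3 2023)Q(Q2 2023) = 26.50×37 + 21.15×101 + 6.22×149 + 4.44×141 = 980.5 + 2136.15 + 926.78 + 626.04 = 4669.47
ΣP(Q2 2023)Q(Q2 2023) = 24.59×37 + 22.00×101 + 7.46×149 + 4.07×141 = 909.83 + 2222 + 1111.54 + 573.87 = 4817.24
link = 4669.47/4817.24 = 0.969325
Link Q3 2023→Q4 2023:
ΣP(Q4 2023)Q(Q3 2023) = 32.85×46 + 20.81×124 + 7.72×155 + 5.71×143 = 1511.1 + 2580.44 + 1196.6 + 816.53 = 6104.67
ΣP(Q3 2023)Q(Q3 2023) = 26.50×46 + 21.15×124 + 6.22×155 + 4.44×143 = 1219 + 2622.6 + 964.1 + 634.92 = 5440.62
link = 6104.67/5440.62 = 1.122054
Chained index = 100 × 1.141391 × 0.969325 × 1.122054 = 124.1417

124.14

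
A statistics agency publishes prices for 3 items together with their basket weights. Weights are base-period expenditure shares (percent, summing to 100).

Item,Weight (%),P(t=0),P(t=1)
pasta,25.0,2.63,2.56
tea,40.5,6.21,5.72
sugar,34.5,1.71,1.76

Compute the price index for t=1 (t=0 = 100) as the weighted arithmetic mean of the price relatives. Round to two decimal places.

97.15

pasta: 25.0 × (2.56/2.63) = 25.0 × 0.973384 = 24.3346
tea: 40.5 × (5.72/6.21) = 40.5 × 0.921095 = 37.3043
sugar: 34.5 × (1.76/1.71) = 34.5 × 1.029240 = 35.5088
Index = Σ wᵢ·(p₁ᵢ/p₀ᵢ) = 24.3346 + 37.3043 + 35.5088 = 97.1477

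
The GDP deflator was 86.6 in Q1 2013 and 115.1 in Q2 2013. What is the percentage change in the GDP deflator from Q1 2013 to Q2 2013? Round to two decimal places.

Change = (115.1 − 86.6) / 86.6 × 100
       = 28.5 / 86.6 × 100 = 32.9099%

32.91%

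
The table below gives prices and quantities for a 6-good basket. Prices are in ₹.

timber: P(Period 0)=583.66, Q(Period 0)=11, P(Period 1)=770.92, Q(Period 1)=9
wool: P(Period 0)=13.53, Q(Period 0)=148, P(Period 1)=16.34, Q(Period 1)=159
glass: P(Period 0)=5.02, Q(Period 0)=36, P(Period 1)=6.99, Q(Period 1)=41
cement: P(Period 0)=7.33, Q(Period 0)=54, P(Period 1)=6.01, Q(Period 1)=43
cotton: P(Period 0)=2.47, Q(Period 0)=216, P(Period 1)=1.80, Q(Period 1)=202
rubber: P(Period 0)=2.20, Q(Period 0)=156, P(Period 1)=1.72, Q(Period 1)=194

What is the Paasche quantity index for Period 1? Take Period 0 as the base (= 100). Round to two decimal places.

88.85

Paasche quantity index uses current-period prices as weights.
ΣP(Period 1)·Q(Period 1) = 770.92×9 + 16.34×159 + 6.99×41 + 6.01×43 + 1.80×202 + 1.72×194 = 6938.28 + 2598.06 + 286.59 + 258.43 + 363.6 + 333.68 = 10778.64
ΣP(Period 1)·Q(Period 0) = 770.92×11 + 16.34×148 + 6.99×36 + 6.01×54 + 1.80×216 + 1.72×156 = 8480.12 + 2418.32 + 251.64 + 324.54 + 388.8 + 268.32 = 12131.74
Index = 10778.64 / 12131.74 × 100 = 88.8466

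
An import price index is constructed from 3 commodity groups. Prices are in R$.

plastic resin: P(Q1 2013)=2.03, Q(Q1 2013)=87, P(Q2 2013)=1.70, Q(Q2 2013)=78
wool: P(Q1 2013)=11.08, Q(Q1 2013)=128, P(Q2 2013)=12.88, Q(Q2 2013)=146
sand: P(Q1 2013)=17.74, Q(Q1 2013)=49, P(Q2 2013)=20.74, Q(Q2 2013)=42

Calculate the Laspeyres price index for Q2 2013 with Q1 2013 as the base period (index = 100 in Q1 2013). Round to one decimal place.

Laspeyres price index uses base-period quantities as weights.
ΣP(Q2 2013)·Q(Q1 2013) = 1.70×87 + 12.88×128 + 20.74×49 = 147.9 + 1648.64 + 1016.26 = 2812.8
ΣP(Q1 2013)·Q(Q1 2013) = 2.03×87 + 11.08×128 + 17.74×49 = 176.61 + 1418.24 + 869.26 = 2464.11
Index = 2812.8 / 2464.11 × 100 = 114.1507

114.2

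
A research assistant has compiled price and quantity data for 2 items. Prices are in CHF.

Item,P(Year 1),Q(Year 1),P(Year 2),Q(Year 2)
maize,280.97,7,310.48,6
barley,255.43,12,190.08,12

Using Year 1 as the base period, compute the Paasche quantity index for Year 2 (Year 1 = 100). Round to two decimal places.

Paasche quantity index uses current-period prices as weights.
ΣP(Year 2)·Q(Year 2) = 310.48×6 + 190.08×12 = 1862.88 + 2280.96 = 4143.84
ΣP(Year 2)·Q(Year 1) = 310.48×7 + 190.08×12 = 2173.36 + 2280.96 = 4454.32
Index = 4143.84 / 4454.32 × 100 = 93.0297

93.03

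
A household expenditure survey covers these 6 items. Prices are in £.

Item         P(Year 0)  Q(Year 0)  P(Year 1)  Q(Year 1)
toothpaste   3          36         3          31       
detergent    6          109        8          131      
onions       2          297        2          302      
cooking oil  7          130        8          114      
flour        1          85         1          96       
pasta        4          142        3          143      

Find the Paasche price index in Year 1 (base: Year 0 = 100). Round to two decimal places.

Paasche price index uses current-period quantities as weights.
ΣP(Year 1)·Q(Year 1) = 3×31 + 8×131 + 2×302 + 8×114 + 1×96 + 3×143 = 93 + 1048 + 604 + 912 + 96 + 429 = 3182
ΣP(Year 0)·Q(Year 1) = 3×31 + 6×131 + 2×302 + 7×114 + 1×96 + 4×143 = 93 + 786 + 604 + 798 + 96 + 572 = 2949
Index = 3182 / 2949 × 100 = 107.9010

107.90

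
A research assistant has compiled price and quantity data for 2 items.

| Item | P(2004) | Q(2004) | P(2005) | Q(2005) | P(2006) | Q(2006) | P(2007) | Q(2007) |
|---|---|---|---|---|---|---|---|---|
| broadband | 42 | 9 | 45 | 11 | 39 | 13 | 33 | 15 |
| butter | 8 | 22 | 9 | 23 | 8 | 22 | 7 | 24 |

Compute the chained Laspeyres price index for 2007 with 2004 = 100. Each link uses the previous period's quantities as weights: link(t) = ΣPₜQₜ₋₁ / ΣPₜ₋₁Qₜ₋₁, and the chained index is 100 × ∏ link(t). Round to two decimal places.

Link 2004→2005:
ΣP(2005)Q(2004) = 45×9 + 9×22 = 405 + 198 = 603
ΣP(2004)Q(2004) = 42×9 + 8×22 = 378 + 176 = 554
link = 603/554 = 1.088448
Link 2005→2006:
ΣP(2006)Q(2005) = 39×11 + 8×23 = 429 + 184 = 613
ΣP(2005)Q(2005) = 45×11 + 9×23 = 495 + 207 = 702
link = 613/702 = 0.873219
Link 2006→2007:
ΣP(2007)Q(2006) = 33×13 + 7×22 = 429 + 154 = 583
ΣP(2006)Q(2006) = 39×13 + 8×22 = 507 + 176 = 683
link = 583/683 = 0.853587
Chained index = 100 × 1.088448 × 0.873219 × 0.853587 = 81.1295

81.13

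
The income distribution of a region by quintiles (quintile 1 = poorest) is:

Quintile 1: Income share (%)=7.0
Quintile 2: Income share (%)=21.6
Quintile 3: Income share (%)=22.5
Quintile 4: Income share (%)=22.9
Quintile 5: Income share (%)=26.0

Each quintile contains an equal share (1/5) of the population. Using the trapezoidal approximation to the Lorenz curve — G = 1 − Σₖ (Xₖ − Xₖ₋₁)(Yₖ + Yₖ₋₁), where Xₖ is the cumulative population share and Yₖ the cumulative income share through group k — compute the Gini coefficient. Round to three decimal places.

0.157

Cumulative income shares Yₖ: 0.0700, 0.2860, 0.5110, 0.7400, 1.0000
Σ (Xₖ−Xₖ₋₁)(Yₖ+Yₖ₋₁) = (1/5)(0.0700+0.0000) + (1/5)(0.2860+0.0700) + (1/5)(0.5110+0.2860) + (1/5)(0.7400+0.5110) + (1/5)(1.0000+0.7400)
  = 0.0140 + 0.0712 + 0.1594 + 0.2502 + 0.3480 = 0.8428
G = 1 − 0.8428 = 0.1572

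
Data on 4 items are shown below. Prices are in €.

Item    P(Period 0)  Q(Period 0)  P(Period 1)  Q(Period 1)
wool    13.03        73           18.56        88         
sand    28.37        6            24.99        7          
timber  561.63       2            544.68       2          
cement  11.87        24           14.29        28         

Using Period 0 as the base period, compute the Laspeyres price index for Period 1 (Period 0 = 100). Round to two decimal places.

116.11

Laspeyres price index uses base-period quantities as weights.
ΣP(Period 1)·Q(Period 0) = 18.56×73 + 24.99×6 + 544.68×2 + 14.29×24 = 1354.88 + 149.94 + 1089.36 + 342.96 = 2937.14
ΣP(Period 0)·Q(Period 0) = 13.03×73 + 28.37×6 + 561.63×2 + 11.87×24 = 951.19 + 170.22 + 1123.26 + 284.88 = 2529.55
Index = 2937.14 / 2529.55 × 100 = 116.1131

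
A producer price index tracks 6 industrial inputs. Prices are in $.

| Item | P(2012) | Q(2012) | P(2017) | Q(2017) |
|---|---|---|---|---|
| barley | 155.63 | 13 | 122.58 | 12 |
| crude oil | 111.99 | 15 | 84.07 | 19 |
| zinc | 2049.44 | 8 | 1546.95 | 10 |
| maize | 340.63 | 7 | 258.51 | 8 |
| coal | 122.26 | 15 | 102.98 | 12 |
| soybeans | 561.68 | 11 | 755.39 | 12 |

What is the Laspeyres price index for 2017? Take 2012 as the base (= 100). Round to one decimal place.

88.2

Laspeyres price index uses base-period quantities as weights.
ΣP(2017)·Q(2012) = 122.58×13 + 84.07×15 + 1546.95×8 + 258.51×7 + 102.98×15 + 755.39×11 = 1593.54 + 1261.05 + 12375.6 + 1809.57 + 1544.7 + 8309.29 = 26893.75
ΣP(2012)·Q(2012) = 155.63×13 + 111.99×15 + 2049.44×8 + 340.63×7 + 122.26×15 + 561.68×11 = 2023.19 + 1679.85 + 16395.52 + 2384.41 + 1833.9 + 6178.48 = 30495.35
Index = 26893.75 / 30495.35 × 100 = 88.1897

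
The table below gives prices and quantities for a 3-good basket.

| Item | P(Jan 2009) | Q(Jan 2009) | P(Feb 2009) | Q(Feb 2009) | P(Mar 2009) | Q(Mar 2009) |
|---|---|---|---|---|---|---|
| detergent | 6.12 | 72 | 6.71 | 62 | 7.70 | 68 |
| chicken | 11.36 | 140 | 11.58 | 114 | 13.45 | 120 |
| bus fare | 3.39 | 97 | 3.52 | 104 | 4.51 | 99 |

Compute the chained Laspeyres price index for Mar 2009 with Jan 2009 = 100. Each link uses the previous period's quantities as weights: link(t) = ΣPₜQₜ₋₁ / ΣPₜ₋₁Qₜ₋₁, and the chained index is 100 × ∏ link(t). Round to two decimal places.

122.25

Link Jan 2009→Feb 2009:
ΣP(Feb 2009)Q(Jan 2009) = 6.71×72 + 11.58×140 + 3.52×97 = 483.12 + 1621.2 + 341.44 = 2445.76
ΣP(Jan 2009)Q(Jan 2009) = 6.12×72 + 11.36×140 + 3.39×97 = 440.64 + 1590.4 + 328.83 = 2359.87
link = 2445.76/2359.87 = 1.036396
Link Feb 2009→Mar 2009:
ΣP(Mar 2009)Q(Feb 2009) = 7.70×62 + 13.45×114 + 4.51×104 = 477.4 + 1533.3 + 469.04 = 2479.74
ΣP(Feb 2009)Q(Feb 2009) = 6.71×62 + 11.58×114 + 3.52×104 = 416.02 + 1320.12 + 366.08 = 2102.22
link = 2479.74/2102.22 = 1.179582
Chained index = 100 × 1.036396 × 1.179582 = 122.2514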